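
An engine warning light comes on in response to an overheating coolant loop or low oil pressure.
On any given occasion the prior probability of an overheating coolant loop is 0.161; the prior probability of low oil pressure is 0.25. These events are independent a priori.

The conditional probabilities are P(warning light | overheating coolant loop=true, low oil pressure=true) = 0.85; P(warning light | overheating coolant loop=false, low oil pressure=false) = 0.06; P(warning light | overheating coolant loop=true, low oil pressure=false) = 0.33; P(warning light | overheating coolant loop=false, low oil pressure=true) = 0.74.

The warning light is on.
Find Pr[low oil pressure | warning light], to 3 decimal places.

Numerator (weight on configurations with low oil pressure): 0.155215 + 0.034212 = 0.189427
Normalizer over all consistent configurations: 0.06×0.839×0.75 + 0.74×0.839×0.25 + 0.33×0.161×0.75 + 0.85×0.161×0.25 = 0.267030
Posterior = 0.189427 / 0.267030 ≈ 0.709

Pr[low oil pressure | warning light] ≈ 0.709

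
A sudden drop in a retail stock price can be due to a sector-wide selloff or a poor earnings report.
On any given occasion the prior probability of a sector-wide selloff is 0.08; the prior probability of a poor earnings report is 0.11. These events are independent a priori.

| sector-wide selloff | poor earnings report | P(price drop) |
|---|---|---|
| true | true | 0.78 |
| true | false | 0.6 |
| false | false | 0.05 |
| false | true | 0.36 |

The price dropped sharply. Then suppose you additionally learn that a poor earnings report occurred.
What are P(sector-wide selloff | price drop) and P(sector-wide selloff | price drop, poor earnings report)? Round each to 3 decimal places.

By total probability over the 4 (sector-wide selloff, poor earnings report) configurations:
  P(price drop) = 0.05·0.92·0.89 + 0.36·0.92·0.11 + 0.6·0.08·0.89 + 0.78·0.08·0.11
        = 0.040940 + 0.036432 + 0.042720 + 0.006864 = 0.126956
The terms with sector-wide selloff present sum to 0.049584, so
  P(sector-wide selloff | price drop) = 0.049584 / 0.126956 ≈ 0.391

Now condition on the additional information:
P(price drop | poor earnings report) = 0.36·0.92 + 0.78·0.08 = 0.331200 + 0.062400 = 0.393600
Of this, 0.062400 comes from 0.78·0.08 (the sector-wide selloff=true cases).
Hence the posterior is 0.062400/0.393600 ≈ 0.159.
— poor earnings report explains away the evidence for sector-wide selloff.

P(sector-wide selloff | price drop) ≈ 0.391; P(sector-wide selloff | price drop, poor earnings report) ≈ 0.159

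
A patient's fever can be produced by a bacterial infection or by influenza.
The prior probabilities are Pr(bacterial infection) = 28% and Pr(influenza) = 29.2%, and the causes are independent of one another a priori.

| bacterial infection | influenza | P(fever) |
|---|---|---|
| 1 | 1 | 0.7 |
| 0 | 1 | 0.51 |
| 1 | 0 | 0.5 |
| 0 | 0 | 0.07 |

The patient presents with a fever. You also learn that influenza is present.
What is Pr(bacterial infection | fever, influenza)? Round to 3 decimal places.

Pr(bacterial infection | fever, influenza) ≈ 0.348

P(fever | influenza) = 0.51·0.72 + 0.7·0.28 = 0.367200 + 0.196000 = 0.563200
Of this, 0.196000 comes from 0.7·0.28 (the bacterial infection=true cases).
So P(bacterial infection | fever, influenza) = 0.196000/0.563200 ≈ 0.348.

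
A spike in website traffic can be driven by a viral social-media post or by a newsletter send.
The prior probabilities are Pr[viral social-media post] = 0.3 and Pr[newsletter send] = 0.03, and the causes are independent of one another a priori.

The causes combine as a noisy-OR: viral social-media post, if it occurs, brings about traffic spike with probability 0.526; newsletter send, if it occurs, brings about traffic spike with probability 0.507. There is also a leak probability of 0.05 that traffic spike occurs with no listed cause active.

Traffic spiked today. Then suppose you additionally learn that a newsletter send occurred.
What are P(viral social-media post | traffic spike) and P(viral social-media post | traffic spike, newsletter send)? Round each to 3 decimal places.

Under noisy-OR, P(traffic spike | causes) = 1 − (1−0.05)·∏(1−qᵢ) over the active causes.
By total probability over the 4 (viral social-media post, newsletter send) configurations:
  P(traffic spike) = 0.05·0.7·0.97 + 0.53165·0.7·0.03 + 0.5497·0.3·0.97 + 0.778002·0.3·0.03
        = 0.033950 + 0.011165 + 0.159963 + 0.007002 = 0.212080
The terms with viral social-media post present sum to 0.166965, so
  P(viral social-media post | traffic spike) = 0.166965 / 0.212080 ≈ 0.787

Now also conditioning on newsletter send=true:
By total probability over both values of viral social-media post:
  P(traffic spike | newsletter send) = 0.53165·0.7 + 0.778002·0.3
        = 0.372155 + 0.233401 = 0.605556
Keeping only the viral social-media post-present terms gives 0.233401, so
  P(viral social-media post | traffic spike, newsletter send) = 0.233401 / 0.605556 ≈ 0.385

P(viral social-media post | traffic spike) ≈ 0.787; P(viral social-media post | traffic spike, newsletter send) ≈ 0.385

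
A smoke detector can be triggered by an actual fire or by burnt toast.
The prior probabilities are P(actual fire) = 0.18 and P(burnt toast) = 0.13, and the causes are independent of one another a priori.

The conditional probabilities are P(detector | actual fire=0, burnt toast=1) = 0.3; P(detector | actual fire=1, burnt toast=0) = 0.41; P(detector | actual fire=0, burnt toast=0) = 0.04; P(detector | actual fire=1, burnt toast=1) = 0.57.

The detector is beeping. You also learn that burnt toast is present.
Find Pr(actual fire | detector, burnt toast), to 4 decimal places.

For the numerator, keep only actual fire=true terms: 0.57*0.18 = 0.102600
The normalizing constant is 0.3*0.82 + 0.57*0.18 = 0.348600
Posterior = 0.102600 / 0.348600 ≈ 0.2943

Pr(actual fire | detector, burnt toast) ≈ 0.2943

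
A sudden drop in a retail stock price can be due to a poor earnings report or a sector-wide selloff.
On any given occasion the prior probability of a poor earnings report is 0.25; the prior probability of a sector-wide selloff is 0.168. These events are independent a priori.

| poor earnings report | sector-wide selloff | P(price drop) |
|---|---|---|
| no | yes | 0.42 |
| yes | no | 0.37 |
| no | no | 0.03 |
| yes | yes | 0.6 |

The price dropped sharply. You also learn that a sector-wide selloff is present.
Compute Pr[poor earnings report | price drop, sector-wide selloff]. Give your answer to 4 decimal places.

Enumerate both values of poor earnings report and weight by the priors:
  P(price drop | sector-wide selloff) = 0.42×0.75 + 0.6×0.25
        = 0.315000 + 0.150000 = 0.465000
Keeping only the poor earnings report-present terms gives 0.150000, so
  P(poor earnings report | price drop, sector-wide selloff) = 0.150000 / 0.465000 ≈ 0.3226

Pr[poor earnings report | price drop, sector-wide selloff] ≈ 0.3226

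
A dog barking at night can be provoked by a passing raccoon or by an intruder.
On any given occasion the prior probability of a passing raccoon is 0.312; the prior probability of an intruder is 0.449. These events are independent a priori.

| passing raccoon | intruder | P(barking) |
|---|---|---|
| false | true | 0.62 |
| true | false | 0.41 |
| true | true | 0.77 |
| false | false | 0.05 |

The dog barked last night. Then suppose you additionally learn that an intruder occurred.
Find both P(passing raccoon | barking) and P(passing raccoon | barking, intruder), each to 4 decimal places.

P(passing raccoon | barking) ≈ 0.4587; P(passing raccoon | barking, intruder) ≈ 0.3603

P(barking) = 0.05*0.688*0.551 + 0.62*0.688*0.449 + 0.41*0.312*0.551 + 0.77*0.312*0.449 = 0.018954 + 0.191525 + 0.070484 + 0.107868 = 0.388831
Restricting to configurations with passing raccoon present: 0.070484 + 0.107868 = 0.178352.
So P(passing raccoon | barking) = 0.178352/0.388831 ≈ 0.4587.

Now condition on the additional information:
Weight on passing raccoon=true, given the evidence: 0.77·0.312 = 0.240240
Denominator P(barking | intruder): 0.62·0.688 + 0.77·0.312 = 0.666800
Posterior = 0.240240 / 0.666800 ≈ 0.3603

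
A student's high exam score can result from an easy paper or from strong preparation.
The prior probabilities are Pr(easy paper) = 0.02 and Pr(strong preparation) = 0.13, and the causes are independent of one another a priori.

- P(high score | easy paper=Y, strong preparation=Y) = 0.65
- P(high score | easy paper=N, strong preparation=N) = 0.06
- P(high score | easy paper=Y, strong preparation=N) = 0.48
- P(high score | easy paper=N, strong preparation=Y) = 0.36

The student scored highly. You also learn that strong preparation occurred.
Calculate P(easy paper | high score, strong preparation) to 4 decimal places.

For the numerator, keep only easy paper=true terms: 0.65·0.02 = 0.013000
Denominator P(high score | strong preparation): 0.36·0.98 + 0.65·0.02 = 0.365800
Posterior = 0.013000 / 0.365800 ≈ 0.0355

P(easy paper | high score, strong preparation) ≈ 0.0355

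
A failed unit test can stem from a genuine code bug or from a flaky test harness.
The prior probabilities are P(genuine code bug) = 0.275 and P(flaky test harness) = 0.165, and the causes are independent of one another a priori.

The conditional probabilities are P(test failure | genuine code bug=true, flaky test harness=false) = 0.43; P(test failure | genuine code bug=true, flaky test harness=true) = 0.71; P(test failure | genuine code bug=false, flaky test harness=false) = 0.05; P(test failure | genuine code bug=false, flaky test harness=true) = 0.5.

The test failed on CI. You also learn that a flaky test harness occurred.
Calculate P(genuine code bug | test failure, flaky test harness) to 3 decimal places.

For the numerator, keep only genuine code bug=true terms: 0.71×0.275 = 0.195250
The normalizing constant is 0.5×0.725 + 0.71×0.275 = 0.557750
Posterior = 0.195250 / 0.557750 ≈ 0.350

P(genuine code bug | test failure, flaky test harness) ≈ 0.350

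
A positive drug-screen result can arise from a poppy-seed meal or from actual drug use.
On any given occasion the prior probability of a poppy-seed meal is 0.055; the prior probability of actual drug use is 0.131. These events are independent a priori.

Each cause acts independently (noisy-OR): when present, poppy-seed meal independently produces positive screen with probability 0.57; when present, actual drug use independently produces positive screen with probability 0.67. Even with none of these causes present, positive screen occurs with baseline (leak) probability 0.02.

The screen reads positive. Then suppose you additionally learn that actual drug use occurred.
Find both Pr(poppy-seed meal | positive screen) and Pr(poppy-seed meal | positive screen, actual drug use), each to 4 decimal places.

Under noisy-OR, P(positive screen | causes) = 1 − (1−0.02)·∏(1−qᵢ) over the active causes.
Numerator (weight on configurations with poppy-seed meal): 0.027654 + 0.006203 = 0.033857
Normalizer over all consistent configurations: 0.02*0.945*0.869 + 0.6766*0.945*0.131 + 0.5786*0.055*0.869 + 0.860938*0.055*0.131 = 0.134041
Posterior = 0.033857 / 0.134041 ≈ 0.2526

Now also conditioning on actual drug use=true:
Numerator (weight on configurations with poppy-seed meal): 0.860938*0.055 = 0.047352
Normalizer over all consistent configurations: 0.6766*0.945 + 0.860938*0.055 = 0.686739
P(poppy-seed meal | positive screen, actual drug use) = 0.047352/0.686739 ≈ 0.0690
The drop from 0.2526 to 0.0690 is the explaining-away (discounting) effect.

Pr(poppy-seed meal | positive screen) ≈ 0.2526; Pr(poppy-seed meal | positive screen, actual drug use) ≈ 0.0690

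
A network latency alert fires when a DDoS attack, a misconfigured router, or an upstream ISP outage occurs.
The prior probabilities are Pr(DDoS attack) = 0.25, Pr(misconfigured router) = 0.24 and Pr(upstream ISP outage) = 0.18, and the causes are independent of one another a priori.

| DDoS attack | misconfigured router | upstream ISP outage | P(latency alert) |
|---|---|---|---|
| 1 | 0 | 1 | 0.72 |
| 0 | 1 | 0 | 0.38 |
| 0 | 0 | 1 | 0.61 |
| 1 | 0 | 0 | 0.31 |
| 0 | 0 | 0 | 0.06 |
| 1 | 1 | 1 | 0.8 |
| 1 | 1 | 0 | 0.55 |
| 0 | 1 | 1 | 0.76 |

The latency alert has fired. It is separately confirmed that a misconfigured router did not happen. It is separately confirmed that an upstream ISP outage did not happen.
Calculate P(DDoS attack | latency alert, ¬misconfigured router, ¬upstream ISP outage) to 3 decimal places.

P(latency alert | ¬misconfigured router, ¬upstream ISP outage) = 0.06×0.75 + 0.31×0.25 = 0.045000 + 0.077500 = 0.122500
Of this, 0.077500 comes from 0.31×0.25 (the DDoS attack=true cases).
So P(DDoS attack | latency alert, ¬misconfigured router, ¬upstream ISP outage) = 0.077500/0.122500 ≈ 0.633.

P(DDoS attack | latency alert, ¬misconfigured router, ¬upstream ISP outage) ≈ 0.633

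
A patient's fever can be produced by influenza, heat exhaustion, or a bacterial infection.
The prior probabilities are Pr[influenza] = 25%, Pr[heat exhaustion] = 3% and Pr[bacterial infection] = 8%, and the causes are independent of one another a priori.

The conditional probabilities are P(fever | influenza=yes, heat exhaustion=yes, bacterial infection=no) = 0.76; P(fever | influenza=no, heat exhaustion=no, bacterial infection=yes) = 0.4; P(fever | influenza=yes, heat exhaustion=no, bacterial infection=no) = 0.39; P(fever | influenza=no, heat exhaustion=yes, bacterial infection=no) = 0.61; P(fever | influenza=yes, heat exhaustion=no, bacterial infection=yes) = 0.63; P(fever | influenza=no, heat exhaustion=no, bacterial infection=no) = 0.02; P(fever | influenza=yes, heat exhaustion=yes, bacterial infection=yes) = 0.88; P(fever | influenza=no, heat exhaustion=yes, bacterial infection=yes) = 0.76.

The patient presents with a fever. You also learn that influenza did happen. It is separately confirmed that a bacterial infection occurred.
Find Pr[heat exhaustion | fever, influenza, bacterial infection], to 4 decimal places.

Pr[heat exhaustion | fever, influenza, bacterial infection] ≈ 0.0414

P(fever | influenza, bacterial infection) = 0.63×0.97 + 0.88×0.03 = 0.611100 + 0.026400 = 0.637500
The heat exhaustion-present share is 0.88×0.03 = 0.026400.
Hence the posterior is 0.026400/0.637500 ≈ 0.0414.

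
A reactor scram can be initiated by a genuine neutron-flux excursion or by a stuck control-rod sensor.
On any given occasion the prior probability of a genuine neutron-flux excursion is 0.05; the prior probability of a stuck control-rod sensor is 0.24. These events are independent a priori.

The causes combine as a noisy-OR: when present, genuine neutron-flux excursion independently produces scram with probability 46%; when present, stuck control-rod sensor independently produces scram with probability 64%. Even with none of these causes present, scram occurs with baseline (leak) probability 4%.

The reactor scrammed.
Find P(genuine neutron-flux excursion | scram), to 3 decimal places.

Under noisy-OR, P(scram | causes) = 1 − (1−0.04)·∏(1−qᵢ) over the active causes.
P(scram) = 0.04×0.95×0.76 + 0.6544×0.95×0.24 + 0.4816×0.05×0.76 + 0.813376×0.05×0.24 = 0.028880 + 0.149203 + 0.018301 + 0.009761 = 0.206145
Of this, 0.028062 comes from 0.018301 + 0.009761 (the genuine neutron-flux excursion=true cases).
Hence the posterior is 0.028062/0.206145 ≈ 0.136.

P(genuine neutron-flux excursion | scram) ≈ 0.136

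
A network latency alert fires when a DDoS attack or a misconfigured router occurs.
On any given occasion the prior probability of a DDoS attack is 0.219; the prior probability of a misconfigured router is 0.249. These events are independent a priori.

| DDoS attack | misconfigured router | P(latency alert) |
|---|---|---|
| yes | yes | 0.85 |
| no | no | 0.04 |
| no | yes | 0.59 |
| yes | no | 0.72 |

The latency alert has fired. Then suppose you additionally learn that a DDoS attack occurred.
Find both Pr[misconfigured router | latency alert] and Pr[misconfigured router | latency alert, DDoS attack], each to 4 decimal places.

Pr[misconfigured router | latency alert] ≈ 0.5317; Pr[misconfigured router | latency alert, DDoS attack] ≈ 0.2813

Numerator (weight on configurations with misconfigured router): 0.114737 + 0.046351 = 0.161088
Normalizer over all consistent configurations: 0.04×0.781×0.751 + 0.59×0.781×0.249 + 0.72×0.219×0.751 + 0.85×0.219×0.249 = 0.302967
Posterior = 0.161088 / 0.302967 ≈ 0.5317

Now also conditioning on DDoS attack=true:
Weight on misconfigured router=true, given the evidence: 0.85·0.249 = 0.211650
The normalizing constant is 0.72·0.751 + 0.85·0.249 = 0.752370
P(misconfigured router | latency alert, DDoS attack) = 0.211650/0.752370 ≈ 0.2813
The drop from 0.5317 to 0.2813 is the explaining-away (discounting) effect.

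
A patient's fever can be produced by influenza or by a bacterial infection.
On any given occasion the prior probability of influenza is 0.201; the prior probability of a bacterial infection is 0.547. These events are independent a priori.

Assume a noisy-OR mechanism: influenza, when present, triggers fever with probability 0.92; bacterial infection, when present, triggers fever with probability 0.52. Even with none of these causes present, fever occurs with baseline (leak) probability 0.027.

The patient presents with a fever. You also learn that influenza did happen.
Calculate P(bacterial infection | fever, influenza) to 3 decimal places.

P(bacterial infection | fever, influenza) ≈ 0.558

Under noisy-OR, P(fever | causes) = 1 − (1−0.027)·∏(1−qᵢ) over the active causes.
By total probability over both values of bacterial infection:
  P(fever | influenza) = 0.92216*0.453 + 0.962637*0.547
        = 0.417738 + 0.526562 = 0.944300
Configurations with bacterial infection contribute 0.526562, so
  P(bacterial infection | fever, influenza) = 0.526562 / 0.944300 ≈ 0.558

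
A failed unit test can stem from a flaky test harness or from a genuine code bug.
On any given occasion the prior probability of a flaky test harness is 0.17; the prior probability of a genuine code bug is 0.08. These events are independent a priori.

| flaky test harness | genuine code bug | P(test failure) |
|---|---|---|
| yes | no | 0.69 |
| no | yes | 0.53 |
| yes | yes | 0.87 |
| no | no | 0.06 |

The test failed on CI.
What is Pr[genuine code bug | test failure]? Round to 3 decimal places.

Pr[genuine code bug | test failure] ≈ 0.234

Sum P(test failure|·) weighted by the priors over the 4 (flaky test harness, genuine code bug) configurations:
  P(test failure) = 0.06×0.83×0.92 + 0.53×0.83×0.08 + 0.69×0.17×0.92 + 0.87×0.17×0.08
        = 0.045816 + 0.035192 + 0.107916 + 0.011832 = 0.200756
Keeping only the genuine code bug-present terms gives 0.047024, so
  P(genuine code bug | test failure) = 0.047024 / 0.200756 ≈ 0.234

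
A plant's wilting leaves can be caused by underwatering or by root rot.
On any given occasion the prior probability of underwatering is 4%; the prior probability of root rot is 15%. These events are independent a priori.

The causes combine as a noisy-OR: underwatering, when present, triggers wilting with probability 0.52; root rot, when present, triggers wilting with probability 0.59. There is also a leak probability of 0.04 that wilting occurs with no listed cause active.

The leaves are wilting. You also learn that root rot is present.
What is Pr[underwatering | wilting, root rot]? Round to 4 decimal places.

Under noisy-OR, P(wilting | causes) = 1 − (1−0.04)·∏(1−qᵢ) over the active causes.
Enumerate both values of underwatering and weight by the priors:
  P(wilting | root rot) = 0.6064×0.96 + 0.811072×0.04
        = 0.582144 + 0.032443 = 0.614587
The terms with underwatering present sum to 0.032443, so
  P(underwatering | wilting, root rot) = 0.032443 / 0.614587 ≈ 0.0528

Pr[underwatering | wilting, root rot] ≈ 0.0528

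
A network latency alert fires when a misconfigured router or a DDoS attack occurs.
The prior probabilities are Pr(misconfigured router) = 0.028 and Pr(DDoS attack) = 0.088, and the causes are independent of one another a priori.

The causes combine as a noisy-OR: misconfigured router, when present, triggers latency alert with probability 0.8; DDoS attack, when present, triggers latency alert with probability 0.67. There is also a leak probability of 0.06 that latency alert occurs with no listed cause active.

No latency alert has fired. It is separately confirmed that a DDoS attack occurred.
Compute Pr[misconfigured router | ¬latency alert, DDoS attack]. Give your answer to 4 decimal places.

Pr[misconfigured router | ¬latency alert, DDoS attack] ≈ 0.0057

Under noisy-OR, P(latency alert | causes) = 1 − (1−0.06)·∏(1−qᵢ) over the active causes.
Numerator (weight on configurations with misconfigured router): 0.06204*0.028 = 0.001737
Denominator P(¬latency alert | DDoS attack): 0.3102*0.972 + 0.06204*0.028 = 0.303251
Posterior = 0.001737 / 0.303251 ≈ 0.0057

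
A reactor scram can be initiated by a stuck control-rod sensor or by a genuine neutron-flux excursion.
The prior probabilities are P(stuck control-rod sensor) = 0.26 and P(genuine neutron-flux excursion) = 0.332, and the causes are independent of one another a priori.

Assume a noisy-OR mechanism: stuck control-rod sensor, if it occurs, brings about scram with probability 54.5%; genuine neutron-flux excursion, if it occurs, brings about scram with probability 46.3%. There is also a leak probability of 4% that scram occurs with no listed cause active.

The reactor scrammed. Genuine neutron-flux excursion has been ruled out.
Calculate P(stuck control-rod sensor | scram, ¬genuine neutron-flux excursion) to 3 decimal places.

Under noisy-OR, P(scram | causes) = 1 − (1−0.04)·∏(1−qᵢ) over the active causes.
Numerator (weight on configurations with stuck control-rod sensor): 0.5632·0.26 = 0.146432
Normalizer over all consistent configurations: 0.04·0.74 + 0.5632·0.26 = 0.176032
P(stuck control-rod sensor | scram, ¬genuine neutron-flux excursion) = 0.146432/0.176032 ≈ 0.832

P(stuck control-rod sensor | scram, ¬genuine neutron-flux excursion) ≈ 0.832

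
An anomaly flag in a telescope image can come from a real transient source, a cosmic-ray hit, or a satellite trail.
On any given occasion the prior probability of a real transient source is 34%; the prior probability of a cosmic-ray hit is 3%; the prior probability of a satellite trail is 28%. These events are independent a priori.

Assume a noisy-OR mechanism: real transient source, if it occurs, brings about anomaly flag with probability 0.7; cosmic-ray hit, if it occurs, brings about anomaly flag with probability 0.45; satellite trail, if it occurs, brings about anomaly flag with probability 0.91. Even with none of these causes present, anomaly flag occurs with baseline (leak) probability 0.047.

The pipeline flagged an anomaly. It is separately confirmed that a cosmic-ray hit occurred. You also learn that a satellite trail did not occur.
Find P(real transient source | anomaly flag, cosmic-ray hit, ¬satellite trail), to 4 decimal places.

P(real transient source | anomaly flag, cosmic-ray hit, ¬satellite trail) ≈ 0.4771

Under noisy-OR, P(anomaly flag | causes) = 1 − (1−0.047)·∏(1−qᵢ) over the active causes.
Numerator (weight on configurations with real transient source): 0.842755·0.34 = 0.286537
Denominator P(anomaly flag | cosmic-ray hit, ¬satellite trail): 0.47585·0.66 + 0.842755·0.34 = 0.600598
P(real transient source | anomaly flag, cosmic-ray hit, ¬satellite trail) = 0.286537/0.600598 ≈ 0.4771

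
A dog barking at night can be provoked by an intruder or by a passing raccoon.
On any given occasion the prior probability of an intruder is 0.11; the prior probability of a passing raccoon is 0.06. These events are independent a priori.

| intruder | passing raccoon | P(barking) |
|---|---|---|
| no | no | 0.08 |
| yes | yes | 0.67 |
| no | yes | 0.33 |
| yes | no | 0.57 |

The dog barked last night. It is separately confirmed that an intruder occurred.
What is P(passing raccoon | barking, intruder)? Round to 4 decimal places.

Numerator (weight on configurations with passing raccoon): 0.67·0.06 = 0.040200
Denominator P(barking | intruder): 0.57·0.94 + 0.67·0.06 = 0.576000
P(passing raccoon | barking, intruder) = 0.040200/0.576000 ≈ 0.0698

P(passing raccoon | barking, intruder) ≈ 0.0698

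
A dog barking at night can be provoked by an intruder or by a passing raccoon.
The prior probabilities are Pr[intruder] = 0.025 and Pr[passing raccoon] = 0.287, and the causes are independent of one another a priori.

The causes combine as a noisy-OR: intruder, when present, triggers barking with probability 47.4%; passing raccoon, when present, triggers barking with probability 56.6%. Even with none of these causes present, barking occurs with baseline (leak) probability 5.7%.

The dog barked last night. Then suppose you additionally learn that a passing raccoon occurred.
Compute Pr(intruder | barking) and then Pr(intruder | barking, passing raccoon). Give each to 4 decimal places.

Under noisy-OR, P(barking | causes) = 1 − (1−0.057)·∏(1−qᵢ) over the active causes.
P(barking) = 0.057×0.975×0.713 + 0.590738×0.975×0.287 + 0.503982×0.025×0.713 + 0.784728×0.025×0.287 = 0.039625 + 0.165303 + 0.008983 + 0.005630 = 0.219541
Restricting to configurations with intruder present: 0.008983 + 0.005630 = 0.014613.
Hence the posterior is 0.014613/0.219541 ≈ 0.0666.

Now condition on the additional information:
Enumerate both values of intruder and weight by the priors:
  P(barking | passing raccoon) = 0.590738·0.975 + 0.784728·0.025
        = 0.575970 + 0.019618 = 0.595588
Keeping only the intruder-present terms gives 0.019618, so
  P(intruder | barking, passing raccoon) = 0.019618 / 0.595588 ≈ 0.0329
— passing raccoon explains away the evidence for intruder.

Pr(intruder | barking) ≈ 0.0666; Pr(intruder | barking, passing raccoon) ≈ 0.0329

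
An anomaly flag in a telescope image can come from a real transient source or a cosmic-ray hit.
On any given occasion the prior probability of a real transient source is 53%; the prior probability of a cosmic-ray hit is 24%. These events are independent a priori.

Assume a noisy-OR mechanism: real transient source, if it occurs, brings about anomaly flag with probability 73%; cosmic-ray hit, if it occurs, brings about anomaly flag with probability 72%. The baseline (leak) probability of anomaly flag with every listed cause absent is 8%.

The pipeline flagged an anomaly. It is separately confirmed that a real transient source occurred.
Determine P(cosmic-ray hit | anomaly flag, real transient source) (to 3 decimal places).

P(cosmic-ray hit | anomaly flag, real transient source) ≈ 0.281

Under noisy-OR, P(anomaly flag | causes) = 1 − (1−0.08)·∏(1−qᵢ) over the active causes.
By total probability over both values of cosmic-ray hit:
  P(anomaly flag | real transient source) = 0.7516×0.76 + 0.930448×0.24
        = 0.571216 + 0.223308 = 0.794524
Configurations with cosmic-ray hit contribute 0.223308, so
  P(cosmic-ray hit | anomaly flag, real transient source) = 0.223308 / 0.794524 ≈ 0.281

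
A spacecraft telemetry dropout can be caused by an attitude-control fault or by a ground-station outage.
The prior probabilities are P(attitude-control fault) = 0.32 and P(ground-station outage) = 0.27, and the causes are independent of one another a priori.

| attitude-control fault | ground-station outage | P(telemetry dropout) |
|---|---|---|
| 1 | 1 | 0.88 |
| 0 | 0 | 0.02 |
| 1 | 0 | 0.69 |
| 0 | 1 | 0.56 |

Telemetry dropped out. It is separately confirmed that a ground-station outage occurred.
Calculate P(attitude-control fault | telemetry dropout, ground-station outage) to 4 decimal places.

P(attitude-control fault | telemetry dropout, ground-station outage) ≈ 0.4251

For the numerator, keep only attitude-control fault=true terms: 0.88×0.32 = 0.281600
The normalizing constant is 0.56×0.68 + 0.88×0.32 = 0.662400
P(attitude-control fault | telemetry dropout, ground-station outage) = 0.281600/0.662400 ≈ 0.4251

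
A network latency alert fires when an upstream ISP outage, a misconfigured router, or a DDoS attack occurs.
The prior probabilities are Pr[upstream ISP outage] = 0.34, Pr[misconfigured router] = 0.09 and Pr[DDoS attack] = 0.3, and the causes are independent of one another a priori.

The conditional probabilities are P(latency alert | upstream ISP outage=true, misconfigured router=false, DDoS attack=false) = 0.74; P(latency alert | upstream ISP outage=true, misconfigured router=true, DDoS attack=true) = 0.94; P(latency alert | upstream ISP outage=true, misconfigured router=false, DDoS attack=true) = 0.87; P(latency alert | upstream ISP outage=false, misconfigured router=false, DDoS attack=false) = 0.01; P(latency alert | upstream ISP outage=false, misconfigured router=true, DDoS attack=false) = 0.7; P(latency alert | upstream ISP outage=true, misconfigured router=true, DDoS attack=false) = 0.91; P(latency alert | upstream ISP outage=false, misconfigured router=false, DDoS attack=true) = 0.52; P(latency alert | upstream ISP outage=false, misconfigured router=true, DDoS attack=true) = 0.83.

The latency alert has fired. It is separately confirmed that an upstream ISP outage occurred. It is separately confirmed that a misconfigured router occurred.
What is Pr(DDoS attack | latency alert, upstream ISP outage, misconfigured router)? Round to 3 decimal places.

P(latency alert | upstream ISP outage, misconfigured router) = 0.91*0.7 + 0.94*0.3 = 0.637000 + 0.282000 = 0.919000
Restricting to configurations with DDoS attack present: 0.94*0.3 = 0.282000.
Hence the posterior is 0.282000/0.919000 ≈ 0.307.

Pr(DDoS attack | latency alert, upstream ISP outage, misconfigured router) ≈ 0.307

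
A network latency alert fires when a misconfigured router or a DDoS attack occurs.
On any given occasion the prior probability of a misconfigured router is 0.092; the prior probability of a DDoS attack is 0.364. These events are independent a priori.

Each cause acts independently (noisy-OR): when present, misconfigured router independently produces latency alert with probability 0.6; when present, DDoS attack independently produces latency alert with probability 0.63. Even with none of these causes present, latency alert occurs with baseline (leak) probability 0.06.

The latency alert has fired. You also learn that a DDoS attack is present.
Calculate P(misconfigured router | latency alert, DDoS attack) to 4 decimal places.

P(misconfigured router | latency alert, DDoS attack) ≈ 0.1180

Under noisy-OR, P(latency alert | causes) = 1 − (1−0.06)·∏(1−qᵢ) over the active causes.
P(latency alert | DDoS attack) = 0.6522×0.908 + 0.86088×0.092 = 0.592198 + 0.079201 = 0.671399
Of this, 0.079201 comes from 0.86088×0.092 (the misconfigured router=true cases).
Hence the posterior is 0.079201/0.671399 ≈ 0.1180.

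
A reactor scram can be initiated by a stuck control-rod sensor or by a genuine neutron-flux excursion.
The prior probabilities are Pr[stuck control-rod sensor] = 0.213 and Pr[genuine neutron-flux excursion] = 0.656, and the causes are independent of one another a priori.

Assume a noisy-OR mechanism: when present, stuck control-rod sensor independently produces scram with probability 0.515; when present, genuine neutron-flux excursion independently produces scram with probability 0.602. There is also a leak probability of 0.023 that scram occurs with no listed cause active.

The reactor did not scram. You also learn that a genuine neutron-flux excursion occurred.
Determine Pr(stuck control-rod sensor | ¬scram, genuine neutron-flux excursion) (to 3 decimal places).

Pr(stuck control-rod sensor | ¬scram, genuine neutron-flux excursion) ≈ 0.116

Under noisy-OR, P(scram | causes) = 1 − (1−0.023)·∏(1−qᵢ) over the active causes.
P(¬scram | genuine neutron-flux excursion) = 0.388846*0.787 + 0.18859*0.213 = 0.306022 + 0.040170 = 0.346192
The stuck control-rod sensor-present share is 0.18859*0.213 = 0.040170.
P(stuck control-rod sensor | ¬scram, genuine neutron-flux excursion) = 0.040170 / 0.346192 ≈ 0.116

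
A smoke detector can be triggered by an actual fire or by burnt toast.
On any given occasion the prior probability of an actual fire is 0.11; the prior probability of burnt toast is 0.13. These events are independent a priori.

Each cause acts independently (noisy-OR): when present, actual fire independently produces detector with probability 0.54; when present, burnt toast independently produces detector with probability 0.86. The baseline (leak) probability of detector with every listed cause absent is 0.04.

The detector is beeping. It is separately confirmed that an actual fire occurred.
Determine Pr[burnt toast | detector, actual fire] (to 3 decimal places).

Pr[burnt toast | detector, actual fire] ≈ 0.201

Under noisy-OR, P(detector | causes) = 1 − (1−0.04)·∏(1−qᵢ) over the active causes.
P(detector | actual fire) = 0.5584×0.87 + 0.938176×0.13 = 0.485808 + 0.121963 = 0.607771
Restricting to configurations with burnt toast present: 0.938176×0.13 = 0.121963.
So P(burnt toast | detector, actual fire) = 0.121963/0.607771 ≈ 0.201.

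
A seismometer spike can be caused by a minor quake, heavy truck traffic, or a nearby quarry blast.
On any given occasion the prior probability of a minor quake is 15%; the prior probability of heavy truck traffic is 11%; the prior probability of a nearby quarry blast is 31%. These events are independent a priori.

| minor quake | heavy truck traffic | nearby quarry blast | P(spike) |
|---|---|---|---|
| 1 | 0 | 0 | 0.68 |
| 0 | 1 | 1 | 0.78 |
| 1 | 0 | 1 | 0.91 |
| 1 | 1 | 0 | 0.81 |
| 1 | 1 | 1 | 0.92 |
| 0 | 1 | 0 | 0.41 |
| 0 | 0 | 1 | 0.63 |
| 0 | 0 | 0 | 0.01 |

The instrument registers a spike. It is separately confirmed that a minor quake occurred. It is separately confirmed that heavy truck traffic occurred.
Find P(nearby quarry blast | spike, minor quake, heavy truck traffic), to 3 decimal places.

For the numerator, keep only nearby quarry blast=true terms: 0.92*0.31 = 0.285200
Denominator P(spike | minor quake, heavy truck traffic): 0.81*0.69 + 0.92*0.31 = 0.844100
P(nearby quarry blast | spike, minor quake, heavy truck traffic) = 0.285200/0.844100 ≈ 0.338

P(nearby quarry blast | spike, minor quake, heavy truck traffic) ≈ 0.338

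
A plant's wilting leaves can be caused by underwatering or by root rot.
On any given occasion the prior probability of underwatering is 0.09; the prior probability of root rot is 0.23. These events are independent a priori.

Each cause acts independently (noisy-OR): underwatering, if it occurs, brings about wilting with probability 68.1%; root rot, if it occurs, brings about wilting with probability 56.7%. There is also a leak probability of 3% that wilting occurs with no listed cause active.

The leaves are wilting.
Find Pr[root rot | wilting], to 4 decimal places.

Under noisy-OR, P(wilting | causes) = 1 − (1−0.03)·∏(1−qᵢ) over the active causes.
P(wilting) = 0.03×0.91×0.77 + 0.57999×0.91×0.23 + 0.69057×0.09×0.77 + 0.866017×0.09×0.23 = 0.021021 + 0.121392 + 0.047857 + 0.017927 = 0.208197
Of this, 0.139319 comes from 0.121392 + 0.017927 (the root rot=true cases).
Hence the posterior is 0.139319/0.208197 ≈ 0.6692.

Pr[root rot | wilting] ≈ 0.6692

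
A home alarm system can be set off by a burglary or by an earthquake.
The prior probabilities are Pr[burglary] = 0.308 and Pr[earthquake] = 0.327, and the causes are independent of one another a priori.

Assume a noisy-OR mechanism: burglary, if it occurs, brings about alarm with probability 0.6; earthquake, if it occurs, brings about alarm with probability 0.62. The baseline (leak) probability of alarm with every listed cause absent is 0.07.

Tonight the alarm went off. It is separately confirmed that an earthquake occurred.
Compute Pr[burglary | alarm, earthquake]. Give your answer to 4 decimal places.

Pr[burglary | alarm, earthquake] ≈ 0.3715

Under noisy-OR, P(alarm | causes) = 1 − (1−0.07)·∏(1−qᵢ) over the active causes.
P(alarm | earthquake) = 0.6466×0.692 + 0.85864×0.308 = 0.447447 + 0.264461 = 0.711908
The burglary-present share is 0.85864×0.308 = 0.264461.
So P(burglary | alarm, earthquake) = 0.264461/0.711908 ≈ 0.3715.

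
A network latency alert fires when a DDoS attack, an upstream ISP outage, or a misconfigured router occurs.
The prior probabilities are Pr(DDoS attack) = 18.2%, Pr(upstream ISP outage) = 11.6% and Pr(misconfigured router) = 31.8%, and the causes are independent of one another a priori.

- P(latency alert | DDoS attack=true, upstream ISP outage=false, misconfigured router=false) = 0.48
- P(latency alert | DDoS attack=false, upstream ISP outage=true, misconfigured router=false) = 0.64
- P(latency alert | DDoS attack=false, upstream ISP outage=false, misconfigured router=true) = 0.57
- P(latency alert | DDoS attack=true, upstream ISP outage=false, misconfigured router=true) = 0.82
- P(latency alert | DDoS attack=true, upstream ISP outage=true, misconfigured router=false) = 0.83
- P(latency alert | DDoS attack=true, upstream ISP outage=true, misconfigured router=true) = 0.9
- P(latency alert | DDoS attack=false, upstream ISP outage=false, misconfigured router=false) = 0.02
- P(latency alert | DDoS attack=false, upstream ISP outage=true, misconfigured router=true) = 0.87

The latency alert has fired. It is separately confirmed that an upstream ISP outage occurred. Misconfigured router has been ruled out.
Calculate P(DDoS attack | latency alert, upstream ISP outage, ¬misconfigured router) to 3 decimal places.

P(DDoS attack | latency alert, upstream ISP outage, ¬misconfigured router) ≈ 0.224

Numerator (weight on configurations with DDoS attack): 0.83*0.182 = 0.151060
The normalizing constant is 0.64*0.818 + 0.83*0.182 = 0.674580
P(DDoS attack | latency alert, upstream ISP outage, ¬misconfigured router) = 0.151060/0.674580 ≈ 0.224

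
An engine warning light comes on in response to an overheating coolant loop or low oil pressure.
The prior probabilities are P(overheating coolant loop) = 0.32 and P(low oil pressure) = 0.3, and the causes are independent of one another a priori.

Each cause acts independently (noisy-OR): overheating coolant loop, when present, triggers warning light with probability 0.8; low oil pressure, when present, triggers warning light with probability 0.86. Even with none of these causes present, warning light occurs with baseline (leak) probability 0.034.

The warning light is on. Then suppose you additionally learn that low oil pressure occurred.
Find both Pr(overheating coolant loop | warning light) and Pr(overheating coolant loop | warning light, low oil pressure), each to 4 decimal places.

Under noisy-OR, P(warning light | causes) = 1 − (1−0.034)·∏(1−qᵢ) over the active causes.
Numerator (weight on configurations with overheating coolant loop): 0.180723 + 0.093403 = 0.274126
Denominator P(warning light): 0.034·0.68·0.7 + 0.86476·0.68·0.3 + 0.8068·0.32·0.7 + 0.972952·0.32·0.3 = 0.466721
Posterior = 0.274126 / 0.466721 ≈ 0.5873

Now condition on the additional information:
Weight on overheating coolant loop=true, given the evidence: 0.972952×0.32 = 0.311345
Denominator P(warning light | low oil pressure): 0.86476×0.68 + 0.972952×0.32 = 0.899382
P(overheating coolant loop | warning light, low oil pressure) = 0.311345/0.899382 ≈ 0.3462
This is intercausal reasoning (explaining away): once low oil pressure accounts for the warning light, overheating coolant loop becomes less likely.

Pr(overheating coolant loop | warning light) ≈ 0.5873; Pr(overheating coolant loop | warning light, low oil pressure) ≈ 0.3462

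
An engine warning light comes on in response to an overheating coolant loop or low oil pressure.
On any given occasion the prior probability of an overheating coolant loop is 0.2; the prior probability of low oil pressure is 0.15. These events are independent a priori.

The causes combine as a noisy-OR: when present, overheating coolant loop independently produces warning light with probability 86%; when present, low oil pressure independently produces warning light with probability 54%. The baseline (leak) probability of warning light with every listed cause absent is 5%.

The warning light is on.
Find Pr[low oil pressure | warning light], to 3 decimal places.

Pr[low oil pressure | warning light] ≈ 0.345

Under noisy-OR, P(warning light | causes) = 1 − (1−0.05)·∏(1−qᵢ) over the active causes.
By total probability over the 4 (overheating coolant loop, low oil pressure) configurations:
  P(warning light) = 0.05×0.8×0.85 + 0.563×0.8×0.15 + 0.867×0.2×0.85 + 0.93882×0.2×0.15
        = 0.034000 + 0.067560 + 0.147390 + 0.028165 = 0.277115
The terms with low oil pressure present sum to 0.095725, so
  P(low oil pressure | warning light) = 0.095725 / 0.277115 ≈ 0.345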